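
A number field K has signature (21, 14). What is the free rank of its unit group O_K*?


By Dirichlet's unit theorem:
rank = r1 + r2 - 1
= 21 + 14 - 1
= 34

34


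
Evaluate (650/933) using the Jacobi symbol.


Compute (650/933) via quadratic reciprocity:
  pull out 2: (2/933) = -1  (since 933 mod 8 = 5)
  reciprocity: (325/933) -> +(933/325)
  reduce: (283/325)
  reciprocity: (283/325) -> +(325/283)
  reduce: (42/283)
  pull out 2: (2/283) = -1  (since 283 mod 8 = 3)
  reciprocity: (21/283) -> +(283/21)
  reduce: (10/21)
  pull out 2: (2/21) = -1  (since 21 mod 8 = 5)
  reciprocity: (5/21) -> +(21/5)
  reduce: (1/5)
  (1/5) = 1
Product of signs = -1

-1


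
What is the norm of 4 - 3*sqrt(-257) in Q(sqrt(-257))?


N(a + b*sqrt(d)) = a^2 - d*b^2
= (4)^2 - (-257)*(-3)^2
= 16 + 2313
= 2329

2329


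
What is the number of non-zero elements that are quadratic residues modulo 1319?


For prime p, the number of non-zero quadratic residues is (p-1)/2.
= (1319-1)/2
= 659

659


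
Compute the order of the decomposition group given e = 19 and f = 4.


|D_P| = e * f
= 19 * 4
= 76

76


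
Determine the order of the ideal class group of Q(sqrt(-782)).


K = Q(sqrt(-782)). d mod 4 = 2, so D = disc(K) = 4d = -3128
h(K) equals the number of primitive reduced positive-definite forms (a, b, c) = a*x^2 + b*x*y + c*y^2 with b^2 - 4ac = D,
where reduced means |b| <= a <= c, with b >= 0 whenever |b| = a or a = c, and primitive means gcd(a, b, c) = 1.
Reduced forces 3a^2 <= |D| = 3128, so 1 <= a <= 32; b must have the parity of D, and c = (b^2 - D)/(4a) must be an integer >= a.
Enumerate a = 1..32, b in [-a, a]:
  a=1: (1, 0, 782)  [1]
  a=2: (2, 0, 391)  [1]
  a=3: (3, -2, 261), (3, 2, 261)  [2]
  a=4..5: none
  a=6: (6, -4, 131), (6, 4, 131)  [2]
  a=7: (7, -6, 113), (7, 6, 113)  [2]
  a=8: none
  a=9: (9, -2, 87), (9, 2, 87)  [2]
  a=10..13: none
  a=14: (14, -8, 57), (14, 8, 57)  [2]
  a=15..16: none
  a=17: (17, 0, 46)  [1]
  a=18: (18, -16, 47), (18, 16, 47)  [2]
  a=19: (19, -8, 42), (19, 8, 42)  [2]
  a=20: none
  a=21: (21, -20, 42), (21, -8, 38), (21, 8, 38), (21, 20, 42)  [4]
  a=22: none
  a=23: (23, 0, 34)  [1]
  a=24..26: none
  a=27: (27, -2, 29), (27, 2, 29)  [2]
  a=28..32: none
Total reduced forms: 1 + 1 + 2 + 2 + 2 + 2 + 2 + 1 + 2 + 2 + 4 + 1 + 2 = 24
h = 24

24


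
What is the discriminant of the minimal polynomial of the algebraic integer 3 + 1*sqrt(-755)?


The element 3 + 1*sqrt(-755) has minimal polynomial:
x^2 - 6*x + 764
Discriminant = (-6)^2 - 4*(764)
= 36 - 3056
= -3020

-3020


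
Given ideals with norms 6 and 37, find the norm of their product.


N(IJ) = N(I) * N(J)
= 6 * 37
= 222

222


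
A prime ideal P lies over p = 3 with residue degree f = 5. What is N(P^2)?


N(P^a) = p^(a*f)
= 3^(2*5)
= 3^10
= 59049

59049


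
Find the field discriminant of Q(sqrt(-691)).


For K = Q(sqrt(d)) with d squarefree: disc(K) = d if d = 1 mod 4, and disc(K) = 4d if d = 2 or 3 mod 4.
Here d = -691, and d mod 4 = 1.
d = 1 mod 4 (O_K = Z[(1+sqrt(d))/2]), so disc(K) = d = -691

-691


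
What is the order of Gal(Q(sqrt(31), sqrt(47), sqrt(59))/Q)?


The 3 square roots of distinct primes are multiplicatively independent over Q,
so [K:Q] = 2^3 and Gal(K/Q) is isomorphic to (Z/2Z)^3.
|Gal| = 2^3 = 8

8


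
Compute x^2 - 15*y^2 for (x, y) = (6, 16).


x^2 - d*y^2
= 6^2 - 15*16^2
= 36 - 3840
= -3804

-3804


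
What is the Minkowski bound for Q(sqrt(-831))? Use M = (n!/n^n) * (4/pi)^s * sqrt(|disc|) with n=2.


d = -831, d mod 4 = 1, so disc(K) = d = -831; |disc(K)| = 831
Imaginary quadratic field, so n = 2, s = r2 = 1, r1 = 0
M = (n!/n^n) * (4/pi)^s * sqrt(|disc(K)|) = (2!/2^2) * (4/pi)^1 * sqrt(831)
= 0.5 * 1.273240 * 28.827071
= 18.3519

18.3519


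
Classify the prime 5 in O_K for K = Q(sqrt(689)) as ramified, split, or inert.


K = Q(sqrt(689)). Since d mod 4 = 1, disc(K) = 689.
Check p | disc: 689 mod 5 = 4.
p does not divide disc. Compute Legendre symbol (d/p):
4^((5-1)/2) mod 5 = 1
(d/p) = 1, so p splits: (p) = P*P' with e=1, f=1, g=2.
Therefore p is split.

split


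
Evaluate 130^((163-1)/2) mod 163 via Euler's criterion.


p = 163 is prime and the exponent is (p-1)/2 = 81, so by Euler's criterion 130^81 = (130/163) = +1 or -1 mod 163.
Compute by square-and-multiply:
  81 = 64 + 16 + 1 (binary 1010001)
  Repeated squaring mod 163: 130^1 = 130, 130^2 = 111, 130^4 = 96, 130^8 = 88, 130^16 = 83, 130^32 = 43, 130^64 = 56
  130^81 = 130^64 * 130^16 * 130^1 = 56 * 83 * 130 mod 163
    56 * 83 = 4648 = 84 mod 163
    84 * 130 = 10920 = 162 mod 163
  130^81 = 162 mod 163
Result 162 = p - 1 = -1 mod 163: 130 is a quadratic non-residue mod 163. As a residue in [0, p-1] the value is 162.
130^81 mod 163 = 162

162


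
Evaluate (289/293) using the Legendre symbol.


p = 293 is prime, so compute (289/293) with the reciprocity algorithm (Jacobi-symbol steps: pull out 2s via (2/n), flip via reciprocity, reduce):
  reciprocity: (289/293) -> +(293/289)
  reduce: (4/289)
  pull out 2: (2/289) = +1  (since 289 mod 8 = 1)
  pull out 2: (2/289) = +1  (since 289 mod 8 = 1)
  (1/289) = 1
Product of signs = 1
(289/293) = 1

1


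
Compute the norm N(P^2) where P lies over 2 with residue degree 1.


N(P^a) = p^(a*f)
= 2^(2*1)
= 2^2
= 4

4


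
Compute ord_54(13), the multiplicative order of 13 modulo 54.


We want ord_54(13), the smallest k >= 1 with 13^k = 1 mod 54.
n = 54 = 2 * 3^3, phi(54) = 18; the order divides phi(n).
Divisors of 18: 1, 2, 3, 6, 9, 18
Repeated squaring mod 54: 13^1 = 13, 13^2 = 7, 13^4 = 49, 13^8 = 25, 13^16 = 31
Test divisors in increasing order:
  k=1: 13^1 = 13 mod 54
  k=2: 13^2 = 7 mod 54
  k=3: 13^3 = 7 * 13 = 37 mod 54
  k=6: 13^6 = 49 * 7 = 19 mod 54
  k=9: 13^9 = 25 * 13 = 1 mod 54  <- first divisor giving 1
Order = 9

9


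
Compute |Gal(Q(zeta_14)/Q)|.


|Gal(Q(zeta_14)/Q)| = phi(14)
= 6

6


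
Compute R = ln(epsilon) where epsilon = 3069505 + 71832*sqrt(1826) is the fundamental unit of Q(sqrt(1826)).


epsilon = 3069505 + 71832*sqrt(1826)
= 6.1390e+06
R = ln(6.1390e+06)
= 15.6302

15.6302


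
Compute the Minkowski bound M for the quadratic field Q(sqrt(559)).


d = 559, d mod 4 = 3, so disc(K) = 4d = 2236; |disc(K)| = 2236
Real quadratic field, so n = 2, s = r2 = 0, r1 = 2
M = (n!/n^n) * (4/pi)^s * sqrt(|disc(K)|) = (2!/2^2) * (4/pi)^0 * sqrt(2236)
= 0.5 * 1.000000 * 47.286362
= 23.6432

23.6432


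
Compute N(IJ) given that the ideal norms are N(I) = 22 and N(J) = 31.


N(IJ) = N(I) * N(J)
= 22 * 31
= 682

682


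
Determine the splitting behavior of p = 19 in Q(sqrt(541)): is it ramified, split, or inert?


K = Q(sqrt(541)). Since d mod 4 = 1, disc(K) = 541.
Check p | disc: 541 mod 19 = 9.
p does not divide disc. Compute Legendre symbol (d/p):
9^((19-1)/2) mod 19 = 1
(d/p) = 1, so p splits: (p) = P*P' with e=1, f=1, g=2.
Therefore p is split.

split


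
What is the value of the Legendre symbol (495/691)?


p = 691 is prime, so compute (495/691) with the reciprocity algorithm (Jacobi-symbol steps: pull out 2s via (2/n), flip via reciprocity, reduce):
  reciprocity: (495/691) -> -(691/495)
  reduce: (196/495)
  pull out 2: (2/495) = +1  (since 495 mod 8 = 7)
  pull out 2: (2/495) = +1  (since 495 mod 8 = 7)
  reciprocity: (49/495) -> +(495/49)
  reduce: (5/49)
  reciprocity: (5/49) -> +(49/5)
  reduce: (4/5)
  pull out 2: (2/5) = -1  (since 5 mod 8 = 5)
  pull out 2: (2/5) = -1  (since 5 mod 8 = 5)
  (1/5) = 1
Product of signs = -1
(495/691) = -1

-1


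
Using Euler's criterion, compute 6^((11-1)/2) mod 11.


p = 11 is prime and the exponent is (p-1)/2 = 5, so by Euler's criterion 6^5 = (6/11) = +1 or -1 mod 11.
Compute by square-and-multiply:
  5 = 4 + 1 (binary 101)
  Repeated squaring mod 11: 6^1 = 6, 6^2 = 3, 6^4 = 9
  6^5 = 6^4 * 6^1 = 9 * 6 mod 11
    9 * 6 = 54 = 10 mod 11
  6^5 = 10 mod 11
Result 10 = p - 1 = -1 mod 11: 6 is a quadratic non-residue mod 11. As a residue in [0, p-1] the value is 10.
6^5 mod 11 = 10

10


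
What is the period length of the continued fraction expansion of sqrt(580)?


Run the CF algorithm for sqrt(580).
a_0 = floor(sqrt(580)) = 24; set m_0=0, q_0=1.
Recurrence: m' = q*a - m,  q' = (d - m'^2)/q,  a' = floor((a_0 + m')/q').
  step 1: m=24, q=4, a=12
  step 2: m=24, q=1, a=48
a_2 = 2*a_0 = 48, so the period closes here.
sqrt(580) = [24; 12, 48]
Period length = 2

2


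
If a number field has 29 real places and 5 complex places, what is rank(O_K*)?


By Dirichlet's unit theorem:
rank = r1 + r2 - 1
= 29 + 5 - 1
= 33

33


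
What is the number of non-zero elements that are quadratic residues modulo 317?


For prime p, the number of non-zero quadratic residues is (p-1)/2.
= (317-1)/2
= 158

158


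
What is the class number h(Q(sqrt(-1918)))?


K = Q(sqrt(-1918)). d mod 4 = 2, so D = disc(K) = 4d = -7672
h(K) equals the number of primitive reduced positive-definite forms (a, b, c) = a*x^2 + b*x*y + c*y^2 with b^2 - 4ac = D,
where reduced means |b| <= a <= c, with b >= 0 whenever |b| = a or a = c, and primitive means gcd(a, b, c) = 1.
Reduced forces 3a^2 <= |D| = 7672, so 1 <= a <= 50; b must have the parity of D, and c = (b^2 - D)/(4a) must be an integer >= a.
Enumerate a = 1..50, b in [-a, a]:
  a=1: (1, 0, 1918)  [1]
  a=2: (2, 0, 959)  [1]
  a=3..6: none
  a=7: (7, 0, 274)  [1]
  a=8..13: none
  a=14: (14, 0, 137)  [1]
  a=15..18: none
  a=19: (19, -2, 101), (19, 2, 101)  [2]
  a=20..28: none
  a=29: (29, -10, 67), (29, 10, 67)  [2]
  a=30: none
  a=31: (31, -4, 62), (31, 4, 62)  [2]
  a=32..37: none
  a=38: (38, -36, 59), (38, 36, 59)  [2]
  a=39..40: none
  a=41: (41, -6, 47), (41, 6, 47)  [2]
  a=42: none
  a=43: (43, -38, 53), (43, 38, 53)  [2]
  a=44..50: none
Total reduced forms: 1 + 1 + 1 + 1 + 2 + 2 + 2 + 2 + 2 + 2 = 16
h = 16

16


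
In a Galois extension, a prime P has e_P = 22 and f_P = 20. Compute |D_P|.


|D_P| = e * f
= 22 * 20
= 440

440


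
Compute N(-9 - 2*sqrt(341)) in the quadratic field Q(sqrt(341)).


N(a + b*sqrt(d)) = a^2 - d*b^2
= (-9)^2 - (341)*(-2)^2
= 81 - 1364
= -1283

-1283


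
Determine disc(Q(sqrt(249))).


For K = Q(sqrt(d)) with d squarefree: disc(K) = d if d = 1 mod 4, and disc(K) = 4d if d = 2 or 3 mod 4.
Here d = 249, and d mod 4 = 1.
d = 1 mod 4 (O_K = Z[(1+sqrt(d))/2]), so disc(K) = d = 249

249


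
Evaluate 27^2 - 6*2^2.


x^2 - d*y^2
= 27^2 - 6*2^2
= 729 - 24
= 705

705


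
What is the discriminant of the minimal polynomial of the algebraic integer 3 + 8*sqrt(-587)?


The element 3 + 8*sqrt(-587) has minimal polynomial:
x^2 - 6*x + 37577
Discriminant = (-6)^2 - 4*(37577)
= 36 - 150308
= -150272

-150272


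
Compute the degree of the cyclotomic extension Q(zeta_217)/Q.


The degree equals Euler's totient phi(217).
217 = 7 * 31
phi(217) = 180

180


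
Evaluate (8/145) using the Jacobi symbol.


Compute (8/145) via quadratic reciprocity:
  pull out 2: (2/145) = +1  (since 145 mod 8 = 1)
  pull out 2: (2/145) = +1  (since 145 mod 8 = 1)
  pull out 2: (2/145) = +1  (since 145 mod 8 = 1)
  (1/145) = 1
Product of signs = 1

1


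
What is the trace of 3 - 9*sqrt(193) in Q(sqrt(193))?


Tr(a + b*sqrt(d)) = (a + b*sqrt(d)) + (a - b*sqrt(d)) = 2a
= 2 * (3)
= 6

6


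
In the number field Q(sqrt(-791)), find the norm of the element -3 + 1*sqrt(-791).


N(a + b*sqrt(d)) = a^2 - d*b^2
= (-3)^2 - (-791)*(1)^2
= 9 + 791
= 800

800


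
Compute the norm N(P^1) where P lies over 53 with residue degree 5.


N(P^a) = p^(a*f)
= 53^(1*5)
= 53^5
= 418195493

418195493


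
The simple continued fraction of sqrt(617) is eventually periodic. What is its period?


Run the CF algorithm for sqrt(617).
a_0 = floor(sqrt(617)) = 24; set m_0=0, q_0=1.
Recurrence: m' = q*a - m,  q' = (d - m'^2)/q,  a' = floor((a_0 + m')/q').
  step 1: m=24, q=41, a=1
  step 2: m=17, q=8, a=5
  step 3: m=23, q=11, a=4
  step 4: m=21, q=16, a=2
  step 5: m=11, q=31, a=1
  step 6: m=20, q=7, a=6
  step 7: m=22, q=19, a=2
  step 8: m=16, q=19, a=2
  step 9: m=22, q=7, a=6
  step 10: m=20, q=31, a=1
  step 11: m=11, q=16, a=2
  step 12: m=21, q=11, a=4
  step 13: m=23, q=8, a=5
  step 14: m=17, q=41, a=1
  step 15: m=24, q=1, a=48
a_15 = 2*a_0 = 48, so the period closes here.
sqrt(617) = [24; 1, 5, 4, 2, 1, 6, 2, 2, 6, 1, 2, 4, 5, 1, 48]
Period length = 15

15


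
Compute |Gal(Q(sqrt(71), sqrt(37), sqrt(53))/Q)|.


The 3 square roots of distinct primes are multiplicatively independent over Q,
so [K:Q] = 2^3 and Gal(K/Q) is isomorphic to (Z/2Z)^3.
|Gal| = 2^3 = 8

8


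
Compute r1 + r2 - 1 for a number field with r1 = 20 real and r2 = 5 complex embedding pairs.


By Dirichlet's unit theorem:
rank = r1 + r2 - 1
= 20 + 5 - 1
= 24

24


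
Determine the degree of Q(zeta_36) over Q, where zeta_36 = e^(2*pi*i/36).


The degree equals Euler's totient phi(36).
36 = 2^2 * 3^2
phi(36) = 12

12


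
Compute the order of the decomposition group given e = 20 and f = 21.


|D_P| = e * f
= 20 * 21
= 420

420


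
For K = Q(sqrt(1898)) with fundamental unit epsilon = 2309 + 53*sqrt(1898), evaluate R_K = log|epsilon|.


epsilon = 2309 + 53*sqrt(1898)
= 4618.0002
R = ln(4618.0002)
= 8.4377

8.4377


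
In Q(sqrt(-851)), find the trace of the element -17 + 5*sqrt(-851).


Tr(a + b*sqrt(d)) = (a + b*sqrt(d)) + (a - b*sqrt(d)) = 2a
= 2 * (-17)
= -34

-34


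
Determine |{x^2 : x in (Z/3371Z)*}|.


For prime p, the number of non-zero quadratic residues is (p-1)/2.
= (3371-1)/2
= 1685

1685


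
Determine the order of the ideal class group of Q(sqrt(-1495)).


K = Q(sqrt(-1495)). d mod 4 = 1, so D = disc(K) = d = -1495
h(K) equals the number of primitive reduced positive-definite forms (a, b, c) = a*x^2 + b*x*y + c*y^2 with b^2 - 4ac = D,
where reduced means |b| <= a <= c, with b >= 0 whenever |b| = a or a = c, and primitive means gcd(a, b, c) = 1.
Reduced forces 3a^2 <= |D| = 1495, so 1 <= a <= 22; b must have the parity of D, and c = (b^2 - D)/(4a) must be an integer >= a.
Enumerate a = 1..22, b in [-a, a]:
  a=1: (1, 1, 374)  [1]
  a=2: (2, -1, 187), (2, 1, 187)  [2]
  a=3: none
  a=4: (4, -3, 94), (4, 3, 94)  [2]
  a=5: (5, 5, 76)  [1]
  a=6..7: none
  a=8: (8, -3, 47), (8, 3, 47)  [2]
  a=9: none
  a=10: (10, -5, 38), (10, 5, 38)  [2]
  a=11: (11, -1, 34), (11, 1, 34)  [2]
  a=12: none
  a=13: (13, 13, 32)  [1]
  a=14..15: none
  a=16: (16, -13, 26), (16, 13, 26)  [2]
  a=17: (17, -1, 22), (17, 1, 22)  [2]
  a=18: none
  a=19: (19, -5, 20), (19, 5, 20)  [2]
  a=20..21: none
  a=22: (22, 21, 22)  [1]
Total reduced forms: 1 + 2 + 2 + 1 + 2 + 2 + 2 + 1 + 2 + 2 + 2 + 1 = 20
h = 20

20


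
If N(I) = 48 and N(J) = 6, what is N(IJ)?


N(IJ) = N(I) * N(J)
= 48 * 6
= 288

288


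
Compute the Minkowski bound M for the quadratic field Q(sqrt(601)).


d = 601, d mod 4 = 1, so disc(K) = d = 601; |disc(K)| = 601
Real quadratic field, so n = 2, s = r2 = 0, r1 = 2
M = (n!/n^n) * (4/pi)^s * sqrt(|disc(K)|) = (2!/2^2) * (4/pi)^0 * sqrt(601)
= 0.5 * 1.000000 * 24.515301
= 12.2577

12.2577


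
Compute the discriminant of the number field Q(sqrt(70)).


For K = Q(sqrt(d)) with d squarefree: disc(K) = d if d = 1 mod 4, and disc(K) = 4d if d = 2 or 3 mod 4.
Here d = 70, and d mod 4 = 2.
d = 2 mod 4, not 1 (O_K = Z[sqrt(d)]), so disc(K) = 4d = 4 * (70) = 280

280


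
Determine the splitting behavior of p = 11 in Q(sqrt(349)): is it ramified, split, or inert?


K = Q(sqrt(349)). Since d mod 4 = 1, disc(K) = 349.
Check p | disc: 349 mod 11 = 8.
p does not divide disc. Compute Legendre symbol (d/p):
8^((11-1)/2) mod 11 = -1
(d/p) = -1, so p is inert: (p) stays prime with e=1, f=2, g=1.
Therefore p is inert.

inert


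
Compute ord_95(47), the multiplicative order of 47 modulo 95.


We want ord_95(47), the smallest k >= 1 with 47^k = 1 mod 95.
n = 95 = 5 * 19, phi(95) = 72; the order divides phi(n).
Divisors of 72: 1, 2, 3, 4, 6, 8, 9, 12, 18, 24, 36, 72
Repeated squaring mod 95: 47^1 = 47, 47^2 = 24, 47^4 = 6, 47^8 = 36, 47^16 = 61, 47^32 = 16, 47^64 = 66
Test divisors in increasing order:
  k=1: 47^1 = 47 mod 95
  k=2: 47^2 = 24 mod 95
  k=3: 47^3 = 24 * 47 = 83 mod 95
  k=4: 47^4 = 6 mod 95
  k=6: 47^6 = 6 * 24 = 49 mod 95
  k=8: 47^8 = 36 mod 95
  k=9: 47^9 = 36 * 47 = 77 mod 95
  k=12: 47^12 = 36 * 6 = 26 mod 95
  k=18: 47^18 = 61 * 24 = 39 mod 95
  k=24: 47^24 = 61 * 36 = 11 mod 95
  k=36: 47^36 = 16 * 6 = 1 mod 95  <- first divisor giving 1
Order = 36

36


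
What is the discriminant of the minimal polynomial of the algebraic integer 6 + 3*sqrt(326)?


The element 6 + 3*sqrt(326) has minimal polynomial:
x^2 - 12*x - 2898
Discriminant = (-12)^2 - 4*(-2898)
= 144 + 11592
= 11736

11736


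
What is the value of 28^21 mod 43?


p = 43 is prime and the exponent is (p-1)/2 = 21, so by Euler's criterion 28^21 = (28/43) = +1 or -1 mod 43.
Compute by square-and-multiply:
  21 = 16 + 4 + 1 (binary 10101)
  Repeated squaring mod 43: 28^1 = 28, 28^2 = 10, 28^4 = 14, 28^8 = 24, 28^16 = 17
  28^21 = 28^16 * 28^4 * 28^1 = 17 * 14 * 28 mod 43
    17 * 14 = 238 = 23 mod 43
    23 * 28 = 644 = 42 mod 43
  28^21 = 42 mod 43
Result 42 = p - 1 = -1 mod 43: 28 is a quadratic non-residue mod 43. As a residue in [0, p-1] the value is 42.
28^21 mod 43 = 42

42


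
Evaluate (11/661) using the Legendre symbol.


p = 661 is prime, so compute (11/661) with the reciprocity algorithm (Jacobi-symbol steps: pull out 2s via (2/n), flip via reciprocity, reduce):
  reciprocity: (11/661) -> +(661/11)
  reduce: (1/11)
  (1/11) = 1
Product of signs = 1
(11/661) = 1

1


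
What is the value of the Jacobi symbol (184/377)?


Compute (184/377) via quadratic reciprocity:
  pull out 2: (2/377) = +1  (since 377 mod 8 = 1)
  pull out 2: (2/377) = +1  (since 377 mod 8 = 1)
  pull out 2: (2/377) = +1  (since 377 mod 8 = 1)
  reciprocity: (23/377) -> +(377/23)
  reduce: (9/23)
  reciprocity: (9/23) -> +(23/9)
  reduce: (5/9)
  reciprocity: (5/9) -> +(9/5)
  reduce: (4/5)
  pull out 2: (2/5) = -1  (since 5 mod 8 = 5)
  pull out 2: (2/5) = -1  (since 5 mod 8 = 5)
  (1/5) = 1
Product of signs = 1

1


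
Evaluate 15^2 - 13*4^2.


x^2 - d*y^2
= 15^2 - 13*4^2
= 225 - 208
= 17

17


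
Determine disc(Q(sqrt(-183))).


For K = Q(sqrt(d)) with d squarefree: disc(K) = d if d = 1 mod 4, and disc(K) = 4d if d = 2 or 3 mod 4.
Here d = -183, and d mod 4 = 1.
d = 1 mod 4 (O_K = Z[(1+sqrt(d))/2]), so disc(K) = d = -183

-183


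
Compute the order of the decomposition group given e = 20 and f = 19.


|D_P| = e * f
= 20 * 19
= 380

380


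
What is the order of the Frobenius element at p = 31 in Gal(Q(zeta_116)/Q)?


The Frobenius at p in Gal(Q(zeta_n)/Q) = (Z/nZ)* is the class of p, so its order is ord_116(31), the smallest k >= 1 with 31^k = 1 mod 116.
n = 116 = 2^2 * 29, phi(116) = 56; the order divides phi(n).
Divisors of 56: 1, 2, 4, 7, 8, 14, 28, 56
Repeated squaring mod 116: 31^1 = 31, 31^2 = 33, 31^4 = 45, 31^8 = 53, 31^16 = 25, 31^32 = 45
Test divisors in increasing order:
  k=1: 31^1 = 31 mod 116
  k=2: 31^2 = 33 mod 116
  k=4: 31^4 = 45 mod 116
  k=7: 31^7 = 45 * 33 * 31 = 99 mod 116
  k=8: 31^8 = 53 mod 116
  k=14: 31^14 = 53 * 45 * 33 = 57 mod 116
  k=28: 31^28 = 25 * 53 * 45 = 1 mod 116  <- first divisor giving 1
Order = 28

28


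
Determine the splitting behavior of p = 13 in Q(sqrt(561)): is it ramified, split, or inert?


K = Q(sqrt(561)). Since d mod 4 = 1, disc(K) = 561.
Check p | disc: 561 mod 13 = 2.
p does not divide disc. Compute Legendre symbol (d/p):
2^((13-1)/2) mod 13 = -1
(d/p) = -1, so p is inert: (p) stays prime with e=1, f=2, g=1.
Therefore p is inert.

inert


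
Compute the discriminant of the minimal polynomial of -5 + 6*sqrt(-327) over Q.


The element -5 + 6*sqrt(-327) has minimal polynomial:
x^2 + 10*x + 11797
Discriminant = (10)^2 - 4*(11797)
= 100 - 47188
= -47088

-47088


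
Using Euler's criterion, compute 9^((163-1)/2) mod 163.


p = 163 is prime and the exponent is (p-1)/2 = 81, so by Euler's criterion 9^81 = (9/163) = +1 or -1 mod 163.
Compute by square-and-multiply:
  81 = 64 + 16 + 1 (binary 1010001)
  Repeated squaring mod 163: 9^1 = 9, 9^2 = 81, 9^4 = 41, 9^8 = 51, 9^16 = 156, 9^32 = 49, 9^64 = 119
  9^81 = 9^64 * 9^16 * 9^1 = 119 * 156 * 9 mod 163
    119 * 156 = 18564 = 145 mod 163
    145 * 9 = 1305 = 1 mod 163
  9^81 = 1 mod 163
Result 1: 9 is a quadratic residue mod 163.
9^81 mod 163 = 1

1


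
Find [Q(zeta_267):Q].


The degree equals Euler's totient phi(267).
267 = 3 * 89
phi(267) = 176

176


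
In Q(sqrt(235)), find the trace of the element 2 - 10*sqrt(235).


Tr(a + b*sqrt(d)) = (a + b*sqrt(d)) + (a - b*sqrt(d)) = 2a
= 2 * (2)
= 4

4


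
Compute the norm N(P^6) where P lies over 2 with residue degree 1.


N(P^a) = p^(a*f)
= 2^(6*1)
= 2^6
= 64

64


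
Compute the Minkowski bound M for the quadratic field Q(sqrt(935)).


d = 935, d mod 4 = 3, so disc(K) = 4d = 3740; |disc(K)| = 3740
Real quadratic field, so n = 2, s = r2 = 0, r1 = 2
M = (n!/n^n) * (4/pi)^s * sqrt(|disc(K)|) = (2!/2^2) * (4/pi)^0 * sqrt(3740)
= 0.5 * 1.000000 * 61.155539
= 30.5778

30.5778


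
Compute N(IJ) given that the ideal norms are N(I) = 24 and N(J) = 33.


N(IJ) = N(I) * N(J)
= 24 * 33
= 792

792


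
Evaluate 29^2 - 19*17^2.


x^2 - d*y^2
= 29^2 - 19*17^2
= 841 - 5491
= -4650

-4650


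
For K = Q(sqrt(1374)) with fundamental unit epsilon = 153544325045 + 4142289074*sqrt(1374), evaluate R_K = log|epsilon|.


epsilon = 153544325045 + 4142289074*sqrt(1374)
= 3.0709e+11
R = ln(3.0709e+11)
= 26.4504

26.4504


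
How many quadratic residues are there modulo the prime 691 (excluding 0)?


For prime p, the number of non-zero quadratic residues is (p-1)/2.
= (691-1)/2
= 345

345


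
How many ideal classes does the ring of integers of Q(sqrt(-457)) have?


K = Q(sqrt(-457)). d mod 4 = 3, so D = disc(K) = 4d = -1828
h(K) equals the number of primitive reduced positive-definite forms (a, b, c) = a*x^2 + b*x*y + c*y^2 with b^2 - 4ac = D,
where reduced means |b| <= a <= c, with b >= 0 whenever |b| = a or a = c, and primitive means gcd(a, b, c) = 1.
Reduced forces 3a^2 <= |D| = 1828, so 1 <= a <= 24; b must have the parity of D, and c = (b^2 - D)/(4a) must be an integer >= a.
Enumerate a = 1..24, b in [-a, a]:
  a=1: (1, 0, 457)  [1]
  a=2: (2, 2, 229)  [1]
  a=3..10: none
  a=11: (11, -8, 43), (11, 8, 43)  [2]
  a=12..16: none
  a=17: (17, -12, 29), (17, 12, 29)  [2]
  a=18..21: none
  a=22: (22, -14, 23), (22, 14, 23)  [2]
  a=23..24: none
Total reduced forms: 1 + 1 + 2 + 2 + 2 = 8
h = 8

8


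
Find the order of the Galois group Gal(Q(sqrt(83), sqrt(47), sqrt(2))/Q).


The 3 square roots of distinct primes are multiplicatively independent over Q,
so [K:Q] = 2^3 and Gal(K/Q) is isomorphic to (Z/2Z)^3.
|Gal| = 2^3 = 8

8


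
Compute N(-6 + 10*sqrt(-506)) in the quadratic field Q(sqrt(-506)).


N(a + b*sqrt(d)) = a^2 - d*b^2
= (-6)^2 - (-506)*(10)^2
= 36 + 50600
= 50636

50636


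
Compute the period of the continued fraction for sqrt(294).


Run the CF algorithm for sqrt(294).
a_0 = floor(sqrt(294)) = 17; set m_0=0, q_0=1.
Recurrence: m' = q*a - m,  q' = (d - m'^2)/q,  a' = floor((a_0 + m')/q').
  step 1: m=17, q=5, a=6
  step 2: m=13, q=25, a=1
  step 3: m=12, q=6, a=4
  step 4: m=12, q=25, a=1
  step 5: m=13, q=5, a=6
  step 6: m=17, q=1, a=34
a_6 = 2*a_0 = 34, so the period closes here.
sqrt(294) = [17; 6, 1, 4, 1, 6, 34]
Period length = 6

6


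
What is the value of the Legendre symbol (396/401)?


p = 401 is prime, so compute (396/401) with the reciprocity algorithm (Jacobi-symbol steps: pull out 2s via (2/n), flip via reciprocity, reduce):
  pull out 2: (2/401) = +1  (since 401 mod 8 = 1)
  pull out 2: (2/401) = +1  (since 401 mod 8 = 1)
  reciprocity: (99/401) -> +(401/99)
  reduce: (5/99)
  reciprocity: (5/99) -> +(99/5)
  reduce: (4/5)
  pull out 2: (2/5) = -1  (since 5 mod 8 = 5)
  pull out 2: (2/5) = -1  (since 5 mod 8 = 5)
  (1/5) = 1
Product of signs = 1
(396/401) = 1

1


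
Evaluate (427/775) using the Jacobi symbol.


Compute (427/775) via quadratic reciprocity:
  reciprocity: (427/775) -> -(775/427)
  reduce: (348/427)
  pull out 2: (2/427) = -1  (since 427 mod 8 = 3)
  pull out 2: (2/427) = -1  (since 427 mod 8 = 3)
  reciprocity: (87/427) -> -(427/87)
  reduce: (79/87)
  reciprocity: (79/87) -> -(87/79)
  reduce: (8/79)
  pull out 2: (2/79) = +1  (since 79 mod 8 = 7)
  pull out 2: (2/79) = +1  (since 79 mod 8 = 7)
  pull out 2: (2/79) = +1  (since 79 mod 8 = 7)
  (1/79) = 1
Product of signs = -1

-1


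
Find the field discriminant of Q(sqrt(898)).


For K = Q(sqrt(d)) with d squarefree: disc(K) = d if d = 1 mod 4, and disc(K) = 4d if d = 2 or 3 mod 4.
Here d = 898, and d mod 4 = 2.
d = 2 mod 4, not 1 (O_K = Z[sqrt(d)]), so disc(K) = 4d = 4 * (898) = 3592

3592


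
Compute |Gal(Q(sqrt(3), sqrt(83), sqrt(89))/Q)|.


The 3 square roots of distinct primes are multiplicatively independent over Q,
so [K:Q] = 2^3 and Gal(K/Q) is isomorphic to (Z/2Z)^3.
|Gal| = 2^3 = 8

8


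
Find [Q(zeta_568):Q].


The degree equals Euler's totient phi(568).
568 = 2^3 * 71
phi(568) = 280

280


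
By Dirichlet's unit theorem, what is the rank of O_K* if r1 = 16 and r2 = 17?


By Dirichlet's unit theorem:
rank = r1 + r2 - 1
= 16 + 17 - 1
= 32

32


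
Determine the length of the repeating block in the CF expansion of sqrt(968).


Run the CF algorithm for sqrt(968).
a_0 = floor(sqrt(968)) = 31; set m_0=0, q_0=1.
Recurrence: m' = q*a - m,  q' = (d - m'^2)/q,  a' = floor((a_0 + m')/q').
  step 1: m=31, q=7, a=8
  step 2: m=25, q=49, a=1
  step 3: m=24, q=8, a=6
  step 4: m=24, q=49, a=1
  step 5: m=25, q=7, a=8
  step 6: m=31, q=1, a=62
a_6 = 2*a_0 = 62, so the period closes here.
sqrt(968) = [31; 8, 1, 6, 1, 8, 62]
Period length = 6

6


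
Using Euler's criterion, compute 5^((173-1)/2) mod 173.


p = 173 is prime and the exponent is (p-1)/2 = 86, so by Euler's criterion 5^86 = (5/173) = +1 or -1 mod 173.
Compute by square-and-multiply:
  86 = 64 + 16 + 4 + 2 (binary 1010110)
  Repeated squaring mod 173: 5^1 = 5, 5^2 = 25, 5^4 = 106, 5^8 = 164, 5^16 = 81, 5^32 = 160, 5^64 = 169
  5^86 = 5^64 * 5^16 * 5^4 * 5^2 = 169 * 81 * 106 * 25 mod 173
    169 * 81 = 13689 = 22 mod 173
    22 * 106 = 2332 = 83 mod 173
    83 * 25 = 2075 = 172 mod 173
  5^86 = 172 mod 173
Result 172 = p - 1 = -1 mod 173: 5 is a quadratic non-residue mod 173. As a residue in [0, p-1] the value is 172.
5^86 mod 173 = 172

172


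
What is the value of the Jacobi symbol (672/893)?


Compute (672/893) via quadratic reciprocity:
  pull out 2: (2/893) = -1  (since 893 mod 8 = 5)
  pull out 2: (2/893) = -1  (since 893 mod 8 = 5)
  pull out 2: (2/893) = -1  (since 893 mod 8 = 5)
  pull out 2: (2/893) = -1  (since 893 mod 8 = 5)
  pull out 2: (2/893) = -1  (since 893 mod 8 = 5)
  reciprocity: (21/893) -> +(893/21)
  reduce: (11/21)
  reciprocity: (11/21) -> +(21/11)
  reduce: (10/11)
  pull out 2: (2/11) = -1  (since 11 mod 8 = 3)
  reciprocity: (5/11) -> +(11/5)
  reduce: (1/5)
  (1/5) = 1
Product of signs = 1

1


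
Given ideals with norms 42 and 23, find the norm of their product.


N(IJ) = N(I) * N(J)
= 42 * 23
= 966

966


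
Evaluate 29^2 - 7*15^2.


x^2 - d*y^2
= 29^2 - 7*15^2
= 841 - 1575
= -734

-734


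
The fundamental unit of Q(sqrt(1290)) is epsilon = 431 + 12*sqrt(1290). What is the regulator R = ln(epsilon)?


epsilon = 431 + 12*sqrt(1290)
= 861.9988
R = ln(861.9988)
= 6.7593

6.7593


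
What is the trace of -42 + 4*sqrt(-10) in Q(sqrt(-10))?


Tr(a + b*sqrt(d)) = (a + b*sqrt(d)) + (a - b*sqrt(d)) = 2a
= 2 * (-42)
= -84

-84


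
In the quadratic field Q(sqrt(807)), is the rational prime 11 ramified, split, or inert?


K = Q(sqrt(807)). Since d mod 4 = 3, disc(K) = 3228.
Check p | disc: 3228 mod 11 = 5.
p does not divide disc. Compute Legendre symbol (d/p):
4^((11-1)/2) mod 11 = 1
(d/p) = 1, so p splits: (p) = P*P' with e=1, f=1, g=2.
Therefore p is split.

split


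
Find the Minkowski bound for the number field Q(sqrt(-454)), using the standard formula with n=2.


d = -454, d mod 4 = 2, so disc(K) = 4d = -1816; |disc(K)| = 1816
Imaginary quadratic field, so n = 2, s = r2 = 1, r1 = 0
M = (n!/n^n) * (4/pi)^s * sqrt(|disc(K)|) = (2!/2^2) * (4/pi)^1 * sqrt(1816)
= 0.5 * 1.273240 * 42.614552
= 27.1293

27.1293


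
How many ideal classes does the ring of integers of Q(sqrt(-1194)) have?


K = Q(sqrt(-1194)). d mod 4 = 2, so D = disc(K) = 4d = -4776
h(K) equals the number of primitive reduced positive-definite forms (a, b, c) = a*x^2 + b*x*y + c*y^2 with b^2 - 4ac = D,
where reduced means |b| <= a <= c, with b >= 0 whenever |b| = a or a = c, and primitive means gcd(a, b, c) = 1.
Reduced forces 3a^2 <= |D| = 4776, so 1 <= a <= 39; b must have the parity of D, and c = (b^2 - D)/(4a) must be an integer >= a.
Enumerate a = 1..39, b in [-a, a]:
  a=1: (1, 0, 1194)  [1]
  a=2: (2, 0, 597)  [1]
  a=3: (3, 0, 398)  [1]
  a=4: none
  a=5: (5, -2, 239), (5, 2, 239)  [2]
  a=6: (6, 0, 199)  [1]
  a=7..9: none
  a=10: (10, -8, 121), (10, 8, 121)  [2]
  a=11: (11, -8, 110), (11, 8, 110)  [2]
  a=12..14: none
  a=15: (15, -12, 82), (15, 12, 82)  [2]
  a=16: none
  a=17: (17, -16, 74), (17, 16, 74)  [2]
  a=18..21: none
  a=22: (22, -8, 55), (22, 8, 55)  [2]
  a=23: (23, -10, 53), (23, 10, 53)  [2]
  a=24: none
  a=25: (25, -18, 51), (25, 18, 51)  [2]
  a=26..28: none
  a=29: (29, -26, 47), (29, 26, 47)  [2]
  a=30: (30, -12, 41), (30, 12, 41)  [2]
  a=31..32: none
  a=33: (33, -30, 43), (33, 30, 43)  [2]
  a=34: (34, -16, 37), (34, 16, 37)  [2]
  a=35..39: none
Total reduced forms: 1 + 1 + 1 + 2 + 1 + 2 + 2 + 2 + 2 + 2 + 2 + 2 + 2 + 2 + 2 + 2 = 28
h = 28

28


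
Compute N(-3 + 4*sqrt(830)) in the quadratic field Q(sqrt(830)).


N(a + b*sqrt(d)) = a^2 - d*b^2
= (-3)^2 - (830)*(4)^2
= 9 - 13280
= -13271

-13271


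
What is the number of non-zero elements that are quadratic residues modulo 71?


For prime p, the number of non-zero quadratic residues is (p-1)/2.
= (71-1)/2
= 35

35


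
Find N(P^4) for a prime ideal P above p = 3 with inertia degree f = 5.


N(P^a) = p^(a*f)
= 3^(4*5)
= 3^20
= 3486784401

3486784401


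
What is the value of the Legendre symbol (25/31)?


p = 31 is prime, so compute (25/31) with the reciprocity algorithm (Jacobi-symbol steps: pull out 2s via (2/n), flip via reciprocity, reduce):
  reciprocity: (25/31) -> +(31/25)
  reduce: (6/25)
  pull out 2: (2/25) = +1  (since 25 mod 8 = 1)
  reciprocity: (3/25) -> +(25/3)
  reduce: (1/3)
  (1/3) = 1
Product of signs = 1
(25/31) = 1

1


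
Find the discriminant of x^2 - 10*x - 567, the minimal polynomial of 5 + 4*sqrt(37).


The element 5 + 4*sqrt(37) has minimal polynomial:
x^2 - 10*x - 567
Discriminant = (-10)^2 - 4*(-567)
= 100 + 2268
= 2368

2368


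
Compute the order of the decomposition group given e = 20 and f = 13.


|D_P| = e * f
= 20 * 13
= 260

260


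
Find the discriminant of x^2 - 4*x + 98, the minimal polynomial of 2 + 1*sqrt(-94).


The element 2 + 1*sqrt(-94) has minimal polynomial:
x^2 - 4*x + 98
Discriminant = (-4)^2 - 4*(98)
= 16 - 392
= -376

-376


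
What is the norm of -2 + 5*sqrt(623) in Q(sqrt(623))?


N(a + b*sqrt(d)) = a^2 - d*b^2
= (-2)^2 - (623)*(5)^2
= 4 - 15575
= -15571

-15571


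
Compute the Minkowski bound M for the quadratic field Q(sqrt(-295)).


d = -295, d mod 4 = 1, so disc(K) = d = -295; |disc(K)| = 295
Imaginary quadratic field, so n = 2, s = r2 = 1, r1 = 0
M = (n!/n^n) * (4/pi)^s * sqrt(|disc(K)|) = (2!/2^2) * (4/pi)^1 * sqrt(295)
= 0.5 * 1.273240 * 17.175564
= 10.9343

10.9343


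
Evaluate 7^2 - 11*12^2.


x^2 - d*y^2
= 7^2 - 11*12^2
= 49 - 1584
= -1535

-1535


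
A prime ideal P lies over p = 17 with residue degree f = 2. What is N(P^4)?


N(P^a) = p^(a*f)
= 17^(4*2)
= 17^8
= 6975757441

6975757441


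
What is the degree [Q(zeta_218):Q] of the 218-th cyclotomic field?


The degree equals Euler's totient phi(218).
218 = 2 * 109
phi(218) = 108

108


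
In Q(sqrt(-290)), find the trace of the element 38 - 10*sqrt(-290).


Tr(a + b*sqrt(d)) = (a + b*sqrt(d)) + (a - b*sqrt(d)) = 2a
= 2 * (38)
= 76

76


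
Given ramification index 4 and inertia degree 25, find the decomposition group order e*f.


|D_P| = e * f
= 4 * 25
= 100

100


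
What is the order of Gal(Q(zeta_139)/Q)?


|Gal(Q(zeta_139)/Q)| = phi(139)
= 138

138


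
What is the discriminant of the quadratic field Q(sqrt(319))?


For K = Q(sqrt(d)) with d squarefree: disc(K) = d if d = 1 mod 4, and disc(K) = 4d if d = 2 or 3 mod 4.
Here d = 319, and d mod 4 = 3.
d = 3 mod 4, not 1 (O_K = Z[sqrt(d)]), so disc(K) = 4d = 4 * (319) = 1276

1276


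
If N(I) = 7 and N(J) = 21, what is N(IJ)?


N(IJ) = N(I) * N(J)
= 7 * 21
= 147

147


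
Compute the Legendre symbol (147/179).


p = 179 is prime, so compute (147/179) with the reciprocity algorithm (Jacobi-symbol steps: pull out 2s via (2/n), flip via reciprocity, reduce):
  reciprocity: (147/179) -> -(179/147)
  reduce: (32/147)
  pull out 2: (2/147) = -1  (since 147 mod 8 = 3)
  pull out 2: (2/147) = -1  (since 147 mod 8 = 3)
  pull out 2: (2/147) = -1  (since 147 mod 8 = 3)
  pull out 2: (2/147) = -1  (since 147 mod 8 = 3)
  pull out 2: (2/147) = -1  (since 147 mod 8 = 3)
  (1/147) = 1
Product of signs = 1
(147/179) = 1

1


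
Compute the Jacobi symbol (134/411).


Compute (134/411) via quadratic reciprocity:
  pull out 2: (2/411) = -1  (since 411 mod 8 = 3)
  reciprocity: (67/411) -> -(411/67)
  reduce: (9/67)
  reciprocity: (9/67) -> +(67/9)
  reduce: (4/9)
  pull out 2: (2/9) = +1  (since 9 mod 8 = 1)
  pull out 2: (2/9) = +1  (since 9 mod 8 = 1)
  (1/9) = 1
Product of signs = 1

1


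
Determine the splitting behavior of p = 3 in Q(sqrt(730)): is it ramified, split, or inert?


K = Q(sqrt(730)). Since d mod 4 = 2, disc(K) = 2920.
Check p | disc: 2920 mod 3 = 1.
p does not divide disc. Compute Legendre symbol (d/p):
1^((3-1)/2) mod 3 = 1
(d/p) = 1, so p splits: (p) = P*P' with e=1, f=1, g=2.
Therefore p is split.

split


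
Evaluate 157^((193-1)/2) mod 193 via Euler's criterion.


p = 193 is prime and the exponent is (p-1)/2 = 96, so by Euler's criterion 157^96 = (157/193) = +1 or -1 mod 193.
Compute by square-and-multiply:
  96 = 64 + 32 (binary 1100000)
  Repeated squaring mod 193: 157^1 = 157, 157^2 = 138, 157^4 = 130, 157^8 = 109, 157^16 = 108, 157^32 = 84, 157^64 = 108
  157^96 = 157^64 * 157^32 = 108 * 84 mod 193
    108 * 84 = 9072 = 1 mod 193
  157^96 = 1 mod 193
Result 1: 157 is a quadratic residue mod 193.
157^96 mod 193 = 1

1


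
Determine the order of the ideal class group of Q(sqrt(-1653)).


K = Q(sqrt(-1653)). d mod 4 = 3, so D = disc(K) = 4d = -6612
h(K) equals the number of primitive reduced positive-definite forms (a, b, c) = a*x^2 + b*x*y + c*y^2 with b^2 - 4ac = D,
where reduced means |b| <= a <= c, with b >= 0 whenever |b| = a or a = c, and primitive means gcd(a, b, c) = 1.
Reduced forces 3a^2 <= |D| = 6612, so 1 <= a <= 46; b must have the parity of D, and c = (b^2 - D)/(4a) must be an integer >= a.
Enumerate a = 1..46, b in [-a, a]:
  a=1: (1, 0, 1653)  [1]
  a=2: (2, 2, 827)  [1]
  a=3: (3, 0, 551)  [1]
  a=4..5: none
  a=6: (6, 6, 277)  [1]
  a=7..16: none
  a=17: (17, -16, 101), (17, 16, 101)  [2]
  a=18: none
  a=19: (19, 0, 87)  [1]
  a=20..22: none
  a=23: (23, -14, 74), (23, 14, 74)  [2]
  a=24..28: none
  a=29: (29, 0, 57)  [1]
  a=30..33: none
  a=34: (34, -18, 51), (34, 18, 51)  [2]
  a=35..36: none
  a=37: (37, -14, 46), (37, 14, 46)  [2]
  a=38: (38, 38, 53)  [1]
  a=39..42: none
  a=43: (43, 28, 43)  [1]
  a=44..46: none
Total reduced forms: 1 + 1 + 1 + 1 + 2 + 1 + 2 + 1 + 2 + 2 + 1 + 1 = 16
h = 16

16


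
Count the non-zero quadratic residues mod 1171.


For prime p, the number of non-zero quadratic residues is (p-1)/2.
= (1171-1)/2
= 585

585


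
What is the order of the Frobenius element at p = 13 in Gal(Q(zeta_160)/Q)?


The Frobenius at p in Gal(Q(zeta_n)/Q) = (Z/nZ)* is the class of p, so its order is ord_160(13), the smallest k >= 1 with 13^k = 1 mod 160.
n = 160 = 2^5 * 5, phi(160) = 64; the order divides phi(n).
Divisors of 64: 1, 2, 4, 8, 16, 32, 64
Repeated squaring mod 160: 13^1 = 13, 13^2 = 9, 13^4 = 81, 13^8 = 1, 13^16 = 1, 13^32 = 1, 13^64 = 1
Test divisors in increasing order:
  k=1: 13^1 = 13 mod 160
  k=2: 13^2 = 9 mod 160
  k=4: 13^4 = 81 mod 160
  k=8: 13^8 = 1 mod 160  <- first divisor giving 1
Order = 8

8


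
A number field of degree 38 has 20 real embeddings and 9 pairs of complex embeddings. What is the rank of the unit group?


By Dirichlet's unit theorem:
rank = r1 + r2 - 1
= 20 + 9 - 1
= 28

28


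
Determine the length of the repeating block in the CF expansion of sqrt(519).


Run the CF algorithm for sqrt(519).
a_0 = floor(sqrt(519)) = 22; set m_0=0, q_0=1.
Recurrence: m' = q*a - m,  q' = (d - m'^2)/q,  a' = floor((a_0 + m')/q').
  step 1: m=22, q=35, a=1
  step 2: m=13, q=10, a=3
  step 3: m=17, q=23, a=1
  step 4: m=6, q=21, a=1
  step 5: m=15, q=14, a=2
  step 6: m=13, q=25, a=1
  step 7: m=12, q=15, a=2
  step 8: m=18, q=13, a=3
  step 9: m=21, q=6, a=7
  step 10: m=21, q=13, a=3
  step 11: m=18, q=15, a=2
  step 12: m=12, q=25, a=1
  step 13: m=13, q=14, a=2
  step 14: m=15, q=21, a=1
  step 15: m=6, q=23, a=1
  step 16: m=17, q=10, a=3
  step 17: m=13, q=35, a=1
  step 18: m=22, q=1, a=44
a_18 = 2*a_0 = 44, so the period closes here.
sqrt(519) = [22; 1, 3, 1, 1, 2, 1, 2, 3, 7, 3, 2, 1, 2, 1, 1, 3, 1, 44]
Period length = 18

18


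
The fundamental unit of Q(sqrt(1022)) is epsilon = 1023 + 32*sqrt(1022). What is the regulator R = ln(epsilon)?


epsilon = 1023 + 32*sqrt(1022)
= 2045.9995
R = ln(2045.9995)
= 7.6236

7.6236


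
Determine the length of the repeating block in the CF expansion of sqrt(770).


Run the CF algorithm for sqrt(770).
a_0 = floor(sqrt(770)) = 27; set m_0=0, q_0=1.
Recurrence: m' = q*a - m,  q' = (d - m'^2)/q,  a' = floor((a_0 + m')/q').
  step 1: m=27, q=41, a=1
  step 2: m=14, q=14, a=2
  step 3: m=14, q=41, a=1
  step 4: m=27, q=1, a=54
a_4 = 2*a_0 = 54, so the period closes here.
sqrt(770) = [27; 1, 2, 1, 54]
Period length = 4

4


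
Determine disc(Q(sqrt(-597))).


For K = Q(sqrt(d)) with d squarefree: disc(K) = d if d = 1 mod 4, and disc(K) = 4d if d = 2 or 3 mod 4.
Here d = -597, and d mod 4 = 3.
d = 3 mod 4, not 1 (O_K = Z[sqrt(d)]), so disc(K) = 4d = 4 * (-597) = -2388

-2388


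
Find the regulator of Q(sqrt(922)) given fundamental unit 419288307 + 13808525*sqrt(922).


epsilon = 419288307 + 13808525*sqrt(922)
= 8.3858e+08
R = ln(8.3858e+08)
= 20.5472

20.5472


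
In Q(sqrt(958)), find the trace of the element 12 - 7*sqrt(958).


Tr(a + b*sqrt(d)) = (a + b*sqrt(d)) + (a - b*sqrt(d)) = 2a
= 2 * (12)
= 24

24


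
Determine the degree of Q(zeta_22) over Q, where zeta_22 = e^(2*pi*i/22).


The degree equals Euler's totient phi(22).
22 = 2 * 11
phi(22) = 10

10


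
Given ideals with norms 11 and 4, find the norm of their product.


N(IJ) = N(I) * N(J)
= 11 * 4
= 44

44


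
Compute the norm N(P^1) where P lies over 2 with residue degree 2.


N(P^a) = p^(a*f)
= 2^(1*2)
= 2^2
= 4

4


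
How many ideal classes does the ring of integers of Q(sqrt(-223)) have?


K = Q(sqrt(-223)). d mod 4 = 1, so D = disc(K) = d = -223
h(K) equals the number of primitive reduced positive-definite forms (a, b, c) = a*x^2 + b*x*y + c*y^2 with b^2 - 4ac = D,
where reduced means |b| <= a <= c, with b >= 0 whenever |b| = a or a = c, and primitive means gcd(a, b, c) = 1.
Reduced forces 3a^2 <= |D| = 223, so 1 <= a <= 8; b must have the parity of D, and c = (b^2 - D)/(4a) must be an integer >= a.
Enumerate a = 1..8, b in [-a, a]:
  a=1: (1, 1, 56)  [1]
  a=2: (2, -1, 28), (2, 1, 28)  [2]
  a=3: none
  a=4: (4, -1, 14), (4, 1, 14)  [2]
  a=5..6: none
  a=7: (7, -1, 8), (7, 1, 8)  [2]
  a=8: none
Total reduced forms: 1 + 2 + 2 + 2 = 7
h = 7

7
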